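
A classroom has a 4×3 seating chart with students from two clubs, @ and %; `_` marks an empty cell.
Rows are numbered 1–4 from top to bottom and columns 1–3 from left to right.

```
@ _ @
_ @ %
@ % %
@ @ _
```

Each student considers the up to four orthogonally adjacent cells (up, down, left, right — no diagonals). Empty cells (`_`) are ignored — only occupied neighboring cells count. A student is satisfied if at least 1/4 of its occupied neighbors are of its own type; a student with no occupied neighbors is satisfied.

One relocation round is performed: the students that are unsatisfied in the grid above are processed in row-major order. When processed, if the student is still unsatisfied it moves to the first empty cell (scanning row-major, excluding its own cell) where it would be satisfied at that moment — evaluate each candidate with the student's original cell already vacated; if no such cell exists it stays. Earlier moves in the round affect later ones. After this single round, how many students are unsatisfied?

Initially unsatisfied (in order): (1,3), (2,2).
  (1,3) → (1,2).
  (2,2): now satisfied by earlier moves; stays.
Resulting grid:
@ @ _
_ @ %
@ % %
@ @ _
All satisfied now.

0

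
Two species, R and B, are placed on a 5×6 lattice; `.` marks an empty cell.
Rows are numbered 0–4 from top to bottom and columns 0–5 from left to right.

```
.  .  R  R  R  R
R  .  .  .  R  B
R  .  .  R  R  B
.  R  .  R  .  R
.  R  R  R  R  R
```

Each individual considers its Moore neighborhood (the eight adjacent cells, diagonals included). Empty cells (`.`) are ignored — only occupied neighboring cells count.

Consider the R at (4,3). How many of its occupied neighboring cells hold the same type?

Occupied neighbors of (4,3): (3,3)=R, (4,2)=R, (4,4)=R.
Same type (R): 3 of 3.

3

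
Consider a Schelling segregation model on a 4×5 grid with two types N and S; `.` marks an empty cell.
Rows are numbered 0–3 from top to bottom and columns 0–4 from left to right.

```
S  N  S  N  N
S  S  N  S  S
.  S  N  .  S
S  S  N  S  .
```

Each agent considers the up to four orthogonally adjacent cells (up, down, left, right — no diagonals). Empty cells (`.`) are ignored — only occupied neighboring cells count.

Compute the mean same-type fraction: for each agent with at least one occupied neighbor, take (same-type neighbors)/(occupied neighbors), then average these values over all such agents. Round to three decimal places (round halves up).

0.495

(0,0)S 1/2
(0,1)N 0/3
(0,2)S 0/3
(0,3)N 1/3
(0,4)N 1/2
(1,0)S 2/2
(1,1)S 2/4
(1,2)N 1/4
(1,3)S 1/3
(1,4)S 2/3
(2,1)S 2/3
(2,2)N 2/3
(2,4)S 1/1
(3,0)S 1/1
(3,1)S 2/3
(3,2)N 1/3
(3,3)S 0/1
Sum over 17 agents: 1/2 + 0/3 + 0/3 + 1/3 + 1/2 + 2/2 + 2/4 + 1/4 + 1/3 + 2/3 + 2/3 + 2/3 + 1/1 + 1/1 + 2/3 + 1/3 + 0/1 = 101/12; mean = 101/12 ÷ 17 = 101/204 = 0.495098… → 0.495.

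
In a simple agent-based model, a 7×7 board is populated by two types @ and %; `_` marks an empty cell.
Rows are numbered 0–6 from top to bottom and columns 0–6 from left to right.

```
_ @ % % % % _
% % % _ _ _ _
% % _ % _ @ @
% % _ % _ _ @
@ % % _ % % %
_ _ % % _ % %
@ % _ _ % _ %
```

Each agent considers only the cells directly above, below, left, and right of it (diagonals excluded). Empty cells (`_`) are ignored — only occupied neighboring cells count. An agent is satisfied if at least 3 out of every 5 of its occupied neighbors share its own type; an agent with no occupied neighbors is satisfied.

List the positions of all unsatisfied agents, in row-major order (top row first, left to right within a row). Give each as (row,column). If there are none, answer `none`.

(0,1), (3,6), (4,0), (6,0), (6,1)

(0,1)@ 0/2 unhappy
(0,2)% 2/3 ok
(0,3)% 2/2 ok
(0,4)% 2/2 ok
(0,5)% 1/1 ok
(1,0)% 2/2 ok
(1,1)% 3/4 ok
(1,2)% 2/2 ok
(2,0)% 3/3 ok
(2,1)% 3/3 ok
(2,3)% 1/1 ok
(2,5)@ 1/1 ok
(2,6)@ 2/2 ok
(3,0)% 2/3 ok
(3,1)% 3/3 ok
(3,3)% 1/1 ok
(3,6)@ 1/2 unhappy
(4,0)@ 0/2 unhappy
(4,1)% 2/3 ok
(4,2)% 2/2 ok
(4,4)% 1/1 ok
(4,5)% 3/3 ok
(4,6)% 2/3 ok
(5,2)% 2/2 ok
(5,3)% 1/1 ok
(5,5)% 2/2 ok
(5,6)% 3/3 ok
(6,0)@ 0/1 unhappy
(6,1)% 0/1 unhappy
(6,4)% 0/0 ok
(6,6)% 1/1 ok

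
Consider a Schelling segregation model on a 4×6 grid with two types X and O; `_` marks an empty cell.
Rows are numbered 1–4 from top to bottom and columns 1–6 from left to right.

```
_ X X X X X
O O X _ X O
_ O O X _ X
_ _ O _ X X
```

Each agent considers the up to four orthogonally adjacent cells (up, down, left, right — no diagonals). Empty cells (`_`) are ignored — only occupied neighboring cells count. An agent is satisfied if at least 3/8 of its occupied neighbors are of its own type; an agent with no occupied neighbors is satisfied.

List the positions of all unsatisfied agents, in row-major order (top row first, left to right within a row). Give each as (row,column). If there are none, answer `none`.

(2,3), (2,6), (3,4)

Row 1: (1,2)X 1/2 satisfied · (1,3)X 3/3 satisfied · (1,4)X 2/2 satisfied · (1,5)X 3/3 satisfied · (1,6)X 1/2 satisfied
Row 2: (2,1)O 1/1 satisfied · (2,2)O 2/4 satisfied · (2,3)X 1/3 not · (2,5)X 1/2 satisfied · (2,6)O 0/3 not
Row 3: (3,2)O 2/2 satisfied · (3,3)O 2/4 satisfied · (3,4)X 0/1 not · (3,6)X 1/2 satisfied
Row 4: (4,3)O 1/1 satisfied · (4,5)X 1/1 satisfied · (4,6)X 2/2 satisfied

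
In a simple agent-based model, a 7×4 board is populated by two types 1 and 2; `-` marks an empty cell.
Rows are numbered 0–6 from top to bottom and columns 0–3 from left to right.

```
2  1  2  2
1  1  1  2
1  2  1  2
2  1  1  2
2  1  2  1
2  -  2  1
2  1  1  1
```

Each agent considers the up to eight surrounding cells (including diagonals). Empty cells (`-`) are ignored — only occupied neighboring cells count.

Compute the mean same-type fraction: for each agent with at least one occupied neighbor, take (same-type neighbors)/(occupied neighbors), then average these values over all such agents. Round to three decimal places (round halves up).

0.451

Row 0: (0,0)2 0/3 · (0,1)1 3/5 · (0,2)2 2/5 · (0,3)2 2/3
Row 1: (1,0)1 3/5 · (1,1)1 5/8 · (1,2)1 3/8 · (1,3)2 3/5
Row 2: (2,0)1 3/5 · (2,1)2 1/8 · (2,2)1 4/8 · (2,3)2 2/5
Row 3: (3,0)2 2/5 · (3,1)1 4/8 · (3,2)1 4/8 · (3,3)2 2/5
Row 4: (4,0)2 2/4 · (4,1)1 2/7 · (4,2)2 2/7 · (4,3)1 2/5
Row 5: (5,0)2 2/4 · (5,2)2 1/7 · (5,3)1 3/5
Row 6: (6,0)2 1/2 · (6,1)1 1/4 · (6,2)1 3/4 · (6,3)1 2/3
Sum over 27 agents: 0/3 + 3/5 + 2/5 + 2/3 + 3/5 + 5/8 + 3/8 + 3/5 + 3/5 + 1/8 + 4/8 + 2/5 + 2/5 + 4/8 + 4/8 + 2/5 + 2/4 + 2/7 + 2/7 + 2/5 + 2/4 + 1/7 + 3/5 + 1/2 + 1/4 + 3/4 + 2/3 = 2045/168; mean = 2045/168 ÷ 27 = 2045/4536 = 0.450837… → 0.451.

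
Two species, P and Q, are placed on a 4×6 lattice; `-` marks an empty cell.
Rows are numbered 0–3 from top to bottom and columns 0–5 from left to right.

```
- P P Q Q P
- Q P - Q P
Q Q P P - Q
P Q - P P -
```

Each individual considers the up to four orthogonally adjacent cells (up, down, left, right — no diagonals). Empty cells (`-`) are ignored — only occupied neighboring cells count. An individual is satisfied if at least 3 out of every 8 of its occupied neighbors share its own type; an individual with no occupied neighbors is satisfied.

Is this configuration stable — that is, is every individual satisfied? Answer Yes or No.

(0,1)P 1/2 satisfied
(0,2)P 2/3 satisfied
(0,3)Q 1/2 satisfied
(0,4)Q 2/3 satisfied
(0,5)P 1/2 satisfied
(1,1)Q 1/3 not
(1,2)P 2/3 satisfied
(1,4)Q 1/2 satisfied
(1,5)P 1/3 not
(2,0)Q 1/2 satisfied
(2,1)Q 3/4 satisfied
(2,2)P 2/3 satisfied
(2,3)P 2/2 satisfied
(2,5)Q 0/1 not
(3,0)P 0/2 not
(3,1)Q 1/2 satisfied
(3,3)P 2/2 satisfied
(3,4)P 1/1 satisfied
For instance (1,1) has only 1/3 same-type neighbors, below 3/8.

No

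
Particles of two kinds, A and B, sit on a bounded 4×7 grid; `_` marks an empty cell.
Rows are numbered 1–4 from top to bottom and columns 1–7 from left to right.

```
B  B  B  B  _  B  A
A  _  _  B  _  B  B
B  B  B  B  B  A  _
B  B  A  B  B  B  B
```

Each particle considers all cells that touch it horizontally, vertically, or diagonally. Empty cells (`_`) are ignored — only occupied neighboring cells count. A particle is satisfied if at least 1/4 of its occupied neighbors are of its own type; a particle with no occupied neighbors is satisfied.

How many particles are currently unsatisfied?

Row 1: (1,1)B 1/2 ✓ · (1,2)B 2/3 ✓ · (1,3)B 3/3 ✓ · (1,4)B 2/2 ✓ · (1,6)B 2/3 ✓ · (1,7)A 0/3 ✗
Row 2: (2,1)A 0/4 ✗ · (2,4)B 5/5 ✓ · (2,6)B 3/5 ✓ · (2,7)B 2/4 ✓
Row 3: (3,1)B 3/4 ✓ · (3,2)B 4/6 ✓ · (3,3)B 5/6 ✓ · (3,4)B 5/6 ✓ · (3,5)B 6/7 ✓ · (3,6)A 0/6 ✗
Row 4: (4,1)B 3/3 ✓ · (4,2)B 4/5 ✓ · (4,3)A 0/5 ✗ · (4,4)B 4/5 ✓ · (4,5)B 4/5 ✓ · (4,6)B 3/4 ✓ · (4,7)B 1/2 ✓
Unsatisfied: (1,7), (2,1), (3,6), (4,3) — 4 in total.

4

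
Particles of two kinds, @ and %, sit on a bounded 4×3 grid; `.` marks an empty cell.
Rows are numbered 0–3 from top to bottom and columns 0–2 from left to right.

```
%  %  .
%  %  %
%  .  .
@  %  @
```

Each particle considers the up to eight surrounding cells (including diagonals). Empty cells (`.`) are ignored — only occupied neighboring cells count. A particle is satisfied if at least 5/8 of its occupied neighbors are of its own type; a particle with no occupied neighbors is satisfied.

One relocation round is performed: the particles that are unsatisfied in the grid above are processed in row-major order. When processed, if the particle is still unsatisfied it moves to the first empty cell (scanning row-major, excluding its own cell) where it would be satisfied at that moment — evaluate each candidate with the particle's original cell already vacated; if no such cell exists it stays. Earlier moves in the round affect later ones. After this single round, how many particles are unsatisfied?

Initially unsatisfied (in order): (3,0), (3,1), (3,2).
  (3,0): no empty cell satisfies it; stays.
  (3,1) → (0,2).
  (3,2): now satisfied by earlier moves; stays.
Resulting grid:
% % %
% % %
% . .
@ . @
Unsatisfied now: (3,0).

1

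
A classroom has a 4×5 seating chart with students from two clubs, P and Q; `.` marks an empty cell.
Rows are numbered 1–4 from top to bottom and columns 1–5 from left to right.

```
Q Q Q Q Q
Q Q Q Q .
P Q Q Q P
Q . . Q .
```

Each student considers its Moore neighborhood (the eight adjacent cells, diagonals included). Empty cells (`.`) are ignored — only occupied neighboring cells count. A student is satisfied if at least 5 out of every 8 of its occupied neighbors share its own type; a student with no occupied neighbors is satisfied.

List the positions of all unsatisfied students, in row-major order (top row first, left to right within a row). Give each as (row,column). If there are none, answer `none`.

(1,1)Q 3/3 satisfied
(1,2)Q 5/5 satisfied
(1,3)Q 5/5 satisfied
(1,4)Q 4/4 satisfied
(1,5)Q 2/2 satisfied
(2,1)Q 4/5 satisfied
(2,2)Q 7/8 satisfied
(2,3)Q 8/8 satisfied
(2,4)Q 6/7 satisfied
(3,1)P 0/4 not
(3,2)Q 5/6 satisfied
(3,3)Q 6/6 satisfied
(3,4)Q 4/5 satisfied
(3,5)P 0/3 not
(4,1)Q 1/2 not
(4,4)Q 2/3 satisfied

(3,1), (3,5), (4,1)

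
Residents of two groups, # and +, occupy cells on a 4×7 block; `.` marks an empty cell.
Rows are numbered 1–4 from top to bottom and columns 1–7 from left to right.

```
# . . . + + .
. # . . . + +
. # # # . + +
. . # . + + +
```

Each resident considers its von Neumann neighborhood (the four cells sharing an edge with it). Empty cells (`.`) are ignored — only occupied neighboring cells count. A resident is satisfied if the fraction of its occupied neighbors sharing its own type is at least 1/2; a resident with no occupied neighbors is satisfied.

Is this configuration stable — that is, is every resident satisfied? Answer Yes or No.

Yes

(1,1)# 0/0 ✓
(1,5)+ 1/1 ✓
(1,6)+ 2/2 ✓
(2,2)# 1/1 ✓
(2,6)+ 3/3 ✓
(2,7)+ 2/2 ✓
(3,2)# 2/2 ✓
(3,3)# 3/3 ✓
(3,4)# 1/1 ✓
(3,6)+ 3/3 ✓
(3,7)+ 3/3 ✓
(4,3)# 1/1 ✓
(4,5)+ 1/1 ✓
(4,6)+ 3/3 ✓
(4,7)+ 2/2 ✓
All meet the threshold, so the configuration is stable.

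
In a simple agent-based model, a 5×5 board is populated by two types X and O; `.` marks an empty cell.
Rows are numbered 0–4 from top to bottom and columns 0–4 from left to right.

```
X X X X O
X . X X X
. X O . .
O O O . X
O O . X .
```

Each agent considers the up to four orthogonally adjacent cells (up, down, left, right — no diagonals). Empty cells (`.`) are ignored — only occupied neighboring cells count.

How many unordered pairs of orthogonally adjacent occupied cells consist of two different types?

Scan each occupied cell's neighbors to the right and below so each pair is counted once.
From row 0: 2 unlike of 8 pairs (running 2/8).
From row 1: 1 unlike of 3 pairs (running 3/11).
From row 2: 2 unlike of 3 pairs (running 5/14).
From row 3: 0 unlike of 4 pairs (running 5/18).
From row 4: 0 unlike of 1 pairs (running 5/19).
Total adjacent occupied pairs: 19; unlike-type pairs: 5.

5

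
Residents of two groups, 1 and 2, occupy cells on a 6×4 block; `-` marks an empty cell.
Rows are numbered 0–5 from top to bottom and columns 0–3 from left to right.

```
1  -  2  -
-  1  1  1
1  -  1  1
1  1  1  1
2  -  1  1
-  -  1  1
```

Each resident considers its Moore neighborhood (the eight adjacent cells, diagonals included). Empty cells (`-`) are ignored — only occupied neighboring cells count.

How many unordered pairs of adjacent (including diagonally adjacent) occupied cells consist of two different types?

Scan each occupied cell's neighbors to the right and below (and the two forward diagonals) so each pair is counted once.
Row 0: 1(0,0)–1(1,1)= 2(0,2)–1(1,2)≠ 2(0,2)–1(1,3)≠ 2(0,2)–1(1,1)≠  → 3/4 unlike.
Row 1: 1(1,1)–1(1,2)= 1(1,1)–1(2,2)= 1(1,1)–1(2,0)= 1(1,2)–1(1,3)= 1(1,2)–1(2,2)= 1(1,2)–1(2,3)= 1(1,3)–1(2,3)= 1(1,3)–1(2,2)=  → 0/8 unlike.
Row 2: 1(2,0)–1(3,0)= 1(2,0)–1(3,1)= 1(2,2)–1(2,3)= 1(2,2)–1(3,2)= 1(2,2)–1(3,3)= 1(2,2)–1(3,1)= 1(2,3)–1(3,3)= 1(2,3)–1(3,2)=  → 0/8 unlike.
Row 3: 1(3,0)–1(3,1)= 1(3,0)–2(4,0)≠ 1(3,1)–1(3,2)= 1(3,1)–1(4,2)= 1(3,1)–2(4,0)≠ 1(3,2)–1(3,3)= 1(3,2)–1(4,2)= 1(3,2)–1(4,3)= 1(3,3)–1(4,3)= 1(3,3)–1(4,2)=  → 2/10 unlike.
Row 4: 1(4,2)–1(4,3)= 1(4,2)–1(5,2)= 1(4,2)–1(5,3)= 1(4,3)–1(5,3)= 1(4,3)–1(5,2)=  → 0/5 unlike.
Row 5: 1(5,2)–1(5,3)=  → 0/1 unlike.
Total adjacent occupied pairs: 36; unlike-type pairs: 5.

5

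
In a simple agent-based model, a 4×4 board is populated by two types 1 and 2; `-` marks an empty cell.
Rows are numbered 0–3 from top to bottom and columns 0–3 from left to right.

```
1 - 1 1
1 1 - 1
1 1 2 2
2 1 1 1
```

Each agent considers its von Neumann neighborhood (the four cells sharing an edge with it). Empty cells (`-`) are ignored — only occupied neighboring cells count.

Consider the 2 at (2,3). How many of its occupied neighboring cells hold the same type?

1

Occupied neighbors of (2,3): (1,3)=1, (3,3)=1, (2,2)=2.
Same type (2): 1 of 3.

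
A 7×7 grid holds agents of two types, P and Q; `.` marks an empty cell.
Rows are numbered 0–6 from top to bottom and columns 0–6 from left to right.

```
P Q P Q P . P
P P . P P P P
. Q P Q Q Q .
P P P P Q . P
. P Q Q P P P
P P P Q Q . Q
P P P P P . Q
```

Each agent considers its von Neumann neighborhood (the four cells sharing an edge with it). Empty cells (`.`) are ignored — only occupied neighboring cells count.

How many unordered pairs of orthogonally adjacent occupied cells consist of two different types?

26

Scan each occupied cell's neighbors to the right and below so each pair is counted once.
From row 0: 6 unlike of 9 pairs (running 6/9).
From row 1: 4 unlike of 8 pairs (running 10/17).
From row 2: 4 unlike of 8 pairs (running 14/25).
From row 3: 4 unlike of 9 pairs (running 18/34).
From row 4: 5 unlike of 10 pairs (running 23/44).
From row 5: 3 unlike of 10 pairs (running 26/54).
From row 6: 0 unlike of 4 pairs (running 26/58).
Total adjacent occupied pairs: 58; unlike-type pairs: 26.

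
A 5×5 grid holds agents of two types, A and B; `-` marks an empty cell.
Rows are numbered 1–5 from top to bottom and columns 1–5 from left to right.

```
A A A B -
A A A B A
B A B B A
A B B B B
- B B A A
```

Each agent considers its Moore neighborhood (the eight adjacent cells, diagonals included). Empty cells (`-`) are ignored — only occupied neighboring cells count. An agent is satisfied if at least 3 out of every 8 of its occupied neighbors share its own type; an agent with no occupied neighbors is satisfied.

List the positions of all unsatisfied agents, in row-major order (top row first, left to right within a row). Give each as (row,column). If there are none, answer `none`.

(1,1)A 3/3 ok
(1,2)A 5/5 ok
(1,3)A 3/5 ok
(1,4)B 1/4 unhappy
(2,1)A 4/5 ok
(2,2)A 6/8 ok
(2,3)A 4/8 ok
(2,4)B 3/7 ok
(2,5)A 1/4 unhappy
(3,1)B 1/5 unhappy
(3,2)A 4/8 ok
(3,3)B 5/8 ok
(3,4)B 5/8 ok
(3,5)A 1/5 unhappy
(4,1)A 1/4 unhappy
(4,2)B 5/7 ok
(4,3)B 6/8 ok
(4,4)B 5/8 ok
(4,5)B 2/5 ok
(5,2)B 3/4 ok
(5,3)B 4/5 ok
(5,4)A 1/5 unhappy
(5,5)A 1/3 unhappy

(1,4), (2,5), (3,1), (3,5), (4,1), (5,4), (5,5)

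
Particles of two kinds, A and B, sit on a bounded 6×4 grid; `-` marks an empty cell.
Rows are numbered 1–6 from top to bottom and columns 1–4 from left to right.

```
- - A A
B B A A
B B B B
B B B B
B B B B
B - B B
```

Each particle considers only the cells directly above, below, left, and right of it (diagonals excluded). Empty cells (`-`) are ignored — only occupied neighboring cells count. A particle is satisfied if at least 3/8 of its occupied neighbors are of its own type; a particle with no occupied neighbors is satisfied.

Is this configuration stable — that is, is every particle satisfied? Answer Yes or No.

Yes

(1,3)A 2/2 ✓
(1,4)A 2/2 ✓
(2,1)B 2/2 ✓
(2,2)B 2/3 ✓
(2,3)A 2/4 ✓
(2,4)A 2/3 ✓
(3,1)B 3/3 ✓
(3,2)B 4/4 ✓
(3,3)B 3/4 ✓
(3,4)B 2/3 ✓
(4,1)B 3/3 ✓
(4,2)B 4/4 ✓
(4,3)B 4/4 ✓
(4,4)B 3/3 ✓
(5,1)B 3/3 ✓
(5,2)B 3/3 ✓
(5,3)B 4/4 ✓
(5,4)B 3/3 ✓
(6,1)B 1/1 ✓
(6,3)B 2/2 ✓
(6,4)B 2/2 ✓
All meet the threshold, so the configuration is stable.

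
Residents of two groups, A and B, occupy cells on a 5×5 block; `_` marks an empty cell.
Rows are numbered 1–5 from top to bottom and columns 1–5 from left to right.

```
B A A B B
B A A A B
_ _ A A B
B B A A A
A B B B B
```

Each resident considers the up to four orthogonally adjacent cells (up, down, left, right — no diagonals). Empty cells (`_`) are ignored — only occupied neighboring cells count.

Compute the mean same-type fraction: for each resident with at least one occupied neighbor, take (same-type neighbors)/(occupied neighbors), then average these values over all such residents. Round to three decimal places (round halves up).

Row 1: (1,1)B 1/2 · (1,2)A 2/3 · (1,3)A 2/3 · (1,4)B 1/3 · (1,5)B 2/2
Row 2: (2,1)B 1/2 · (2,2)A 2/3 · (2,3)A 4/4 · (2,4)A 2/4 · (2,5)B 2/3
Row 3: (3,3)A 3/3 · (3,4)A 3/4 · (3,5)B 1/3
Row 4: (4,1)B 1/2 · (4,2)B 2/3 · (4,3)A 2/4 · (4,4)A 3/4 · (4,5)A 1/3
Row 5: (5,1)A 0/2 · (5,2)B 2/3 · (5,3)B 2/3 · (5,4)B 2/3 · (5,5)B 1/2
Sum over 23 residents: 1/2 + 2/3 + 2/3 + 1/3 + 2/2 + 1/2 + 2/3 + 4/4 + 2/4 + 2/3 + 3/3 + 3/4 + 1/3 + 1/2 + 2/3 + 2/4 + 3/4 + 1/3 + 0/2 + 2/3 + 2/3 + 2/3 + 1/2 = 83/6; mean = 83/6 ÷ 23 = 83/138 = 0.601449… → 0.601.

0.601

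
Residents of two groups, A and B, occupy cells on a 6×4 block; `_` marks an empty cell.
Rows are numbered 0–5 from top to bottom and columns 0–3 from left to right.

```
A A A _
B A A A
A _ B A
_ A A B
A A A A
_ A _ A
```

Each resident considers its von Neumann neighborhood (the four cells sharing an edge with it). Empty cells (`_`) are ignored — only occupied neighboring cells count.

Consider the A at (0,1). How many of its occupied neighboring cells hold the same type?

3

Occupied neighbors of (0,1): (1,1)=A, (0,0)=A, (0,2)=A.
Same type (A): 3 of 3.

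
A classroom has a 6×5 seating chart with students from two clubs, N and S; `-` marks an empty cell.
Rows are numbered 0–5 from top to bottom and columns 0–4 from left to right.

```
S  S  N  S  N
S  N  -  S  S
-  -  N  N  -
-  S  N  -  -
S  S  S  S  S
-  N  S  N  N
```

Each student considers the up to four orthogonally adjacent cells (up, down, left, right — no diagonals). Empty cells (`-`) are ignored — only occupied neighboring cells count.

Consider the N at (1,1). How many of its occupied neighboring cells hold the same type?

0

Occupied neighbors of (1,1): (0,1)=S, (1,0)=S.
Same type (N): 0 of 2.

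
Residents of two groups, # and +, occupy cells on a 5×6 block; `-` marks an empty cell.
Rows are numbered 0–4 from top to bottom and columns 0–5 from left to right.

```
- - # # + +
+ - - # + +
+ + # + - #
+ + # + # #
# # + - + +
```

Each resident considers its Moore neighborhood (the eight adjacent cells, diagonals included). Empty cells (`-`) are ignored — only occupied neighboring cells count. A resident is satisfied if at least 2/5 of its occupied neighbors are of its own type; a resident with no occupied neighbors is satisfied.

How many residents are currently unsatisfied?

6

Row 0: (0,2)# 2/2 ✓ · (0,3)# 2/4 ✓ · (0,4)+ 3/5 ✓ · (0,5)+ 3/3 ✓
Row 1: (1,0)+ 2/2 ✓ · (1,3)# 3/6 ✓ · (1,4)+ 4/7 ✓ · (1,5)+ 3/4 ✓
Row 2: (2,0)+ 4/4 ✓ · (2,1)+ 4/6 ✓ · (2,2)# 2/6 ✗ · (2,3)+ 2/6 ✗ · (2,5)# 2/4 ✓
Row 3: (3,0)+ 3/5 ✓ · (3,1)+ 4/8 ✓ · (3,2)# 2/7 ✗ · (3,3)+ 3/6 ✓ · (3,4)# 2/6 ✗ · (3,5)# 2/4 ✓
Row 4: (4,0)# 1/3 ✗ · (4,1)# 2/5 ✓ · (4,2)+ 2/4 ✓ · (4,4)+ 2/4 ✓ · (4,5)+ 1/3 ✗
Unsatisfied: (2,2), (2,3), (3,2), (3,4), (4,0), (4,5) — 6 in total.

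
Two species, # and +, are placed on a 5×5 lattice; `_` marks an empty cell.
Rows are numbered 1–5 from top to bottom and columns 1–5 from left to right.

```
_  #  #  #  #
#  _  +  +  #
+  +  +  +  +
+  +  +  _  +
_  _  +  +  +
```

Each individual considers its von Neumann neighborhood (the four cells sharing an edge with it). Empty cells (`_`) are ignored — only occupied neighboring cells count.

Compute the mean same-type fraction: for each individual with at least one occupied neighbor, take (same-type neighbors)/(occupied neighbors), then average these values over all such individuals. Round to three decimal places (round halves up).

0.808

(1,2)# 1/1
(1,3)# 2/3
(1,4)# 2/3
(1,5)# 2/2
(2,1)# 0/1
(2,3)+ 2/3
(2,4)+ 2/4
(2,5)# 1/3
(3,1)+ 2/3
(3,2)+ 3/3
(3,3)+ 4/4
(3,4)+ 3/3
(3,5)+ 2/3
(4,1)+ 2/2
(4,2)+ 3/3
(4,3)+ 3/3
(4,5)+ 2/2
(5,3)+ 2/2
(5,4)+ 2/2
(5,5)+ 2/2
Sum over 20 individuals: 1/1 + 2/3 + 2/3 + 2/2 + 0/1 + 2/3 + 2/4 + 1/3 + 2/3 + 3/3 + 4/4 + 3/3 + 2/3 + 2/2 + 3/3 + 3/3 + 2/2 + 2/2 + 2/2 + 2/2 = 97/6; mean = 97/6 ÷ 20 = 97/120 = 0.808333… → 0.808.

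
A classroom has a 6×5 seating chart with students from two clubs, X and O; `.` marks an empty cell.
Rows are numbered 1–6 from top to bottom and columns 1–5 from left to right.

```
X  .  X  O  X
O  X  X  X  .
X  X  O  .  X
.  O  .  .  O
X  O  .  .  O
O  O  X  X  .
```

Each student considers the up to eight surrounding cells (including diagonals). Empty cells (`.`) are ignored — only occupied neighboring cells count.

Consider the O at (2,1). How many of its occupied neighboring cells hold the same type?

0

Occupied neighbors of (2,1): (1,1)=X, (2,2)=X, (3,1)=X, (3,2)=X.
Same type (O): 0 of 4.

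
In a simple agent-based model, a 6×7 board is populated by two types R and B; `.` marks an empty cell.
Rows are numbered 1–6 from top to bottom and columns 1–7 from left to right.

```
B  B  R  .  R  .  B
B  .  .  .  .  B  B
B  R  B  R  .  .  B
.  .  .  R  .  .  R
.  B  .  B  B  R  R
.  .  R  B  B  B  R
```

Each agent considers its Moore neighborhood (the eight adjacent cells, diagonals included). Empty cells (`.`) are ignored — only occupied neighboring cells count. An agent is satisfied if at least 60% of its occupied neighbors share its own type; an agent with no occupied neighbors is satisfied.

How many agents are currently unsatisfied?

11

Row 1: (1,1)B 2/2 satisfied · (1,2)B 2/3 satisfied · (1,3)R 0/1 not · (1,5)R 0/1 not · (1,7)B 2/2 satisfied
Row 2: (2,1)B 3/4 satisfied · (2,6)B 3/4 satisfied · (2,7)B 3/3 satisfied
Row 3: (3,1)B 1/2 not · (3,2)R 0/3 not · (3,3)B 0/3 not · (3,4)R 1/2 not · (3,7)B 2/3 satisfied
Row 4: (4,4)R 1/4 not · (4,7)R 2/3 satisfied
Row 5: (5,2)B 0/1 not · (5,4)B 3/5 satisfied · (5,5)B 4/6 satisfied · (5,6)R 3/6 not · (5,7)R 3/4 satisfied
Row 6: (6,3)R 0/3 not · (6,4)B 3/4 satisfied · (6,5)B 4/5 satisfied · (6,6)B 2/5 not · (6,7)R 2/3 satisfied
Unsatisfied: (1,3), (1,5), (3,1), (3,2), (3,3), (3,4), (4,4), (5,2), (5,6), (6,3), (6,6) — 11 in total.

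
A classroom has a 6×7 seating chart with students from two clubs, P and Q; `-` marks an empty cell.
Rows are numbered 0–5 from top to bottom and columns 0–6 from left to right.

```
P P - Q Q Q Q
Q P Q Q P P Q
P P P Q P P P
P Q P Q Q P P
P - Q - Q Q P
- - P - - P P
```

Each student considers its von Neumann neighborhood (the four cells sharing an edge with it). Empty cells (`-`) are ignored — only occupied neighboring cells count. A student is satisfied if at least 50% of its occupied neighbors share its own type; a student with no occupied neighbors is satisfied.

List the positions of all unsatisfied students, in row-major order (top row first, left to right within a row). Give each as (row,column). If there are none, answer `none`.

(0,0)P 1/2 ok
(0,1)P 2/2 ok
(0,3)Q 2/2 ok
(0,4)Q 2/3 ok
(0,5)Q 2/3 ok
(0,6)Q 2/2 ok
(1,0)Q 0/3 unhappy
(1,1)P 2/4 ok
(1,2)Q 1/3 unhappy
(1,3)Q 3/4 ok
(1,4)P 2/4 ok
(1,5)P 2/4 ok
(1,6)Q 1/3 unhappy
(2,0)P 2/3 ok
(2,1)P 3/4 ok
(2,2)P 2/4 ok
(2,3)Q 2/4 ok
(2,4)P 2/4 ok
(2,5)P 4/4 ok
(2,6)P 2/3 ok
(3,0)P 2/3 ok
(3,1)Q 0/3 unhappy
(3,2)P 1/4 unhappy
(3,3)Q 2/3 ok
(3,4)Q 2/4 ok
(3,5)P 2/4 ok
(3,6)P 3/3 ok
(4,0)P 1/1 ok
(4,2)Q 0/2 unhappy
(4,4)Q 2/2 ok
(4,5)Q 1/4 unhappy
(4,6)P 2/3 ok
(5,2)P 0/1 unhappy
(5,5)P 1/2 ok
(5,6)P 2/2 ok

(1,0), (1,2), (1,6), (3,1), (3,2), (4,2), (4,5), (5,2)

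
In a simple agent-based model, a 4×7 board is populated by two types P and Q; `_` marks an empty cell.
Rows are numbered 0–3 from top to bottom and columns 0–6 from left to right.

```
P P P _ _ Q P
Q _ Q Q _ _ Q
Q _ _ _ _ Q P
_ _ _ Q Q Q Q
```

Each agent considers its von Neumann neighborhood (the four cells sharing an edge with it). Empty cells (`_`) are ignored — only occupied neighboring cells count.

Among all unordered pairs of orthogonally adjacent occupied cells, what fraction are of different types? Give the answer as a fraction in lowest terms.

7/15

Scan each occupied cell's neighbors to the right and below so each pair is counted once.
Row 0: P(0,0)–P(0,1)= P(0,0)–Q(1,0)≠ P(0,1)–P(0,2)= P(0,2)–Q(1,2)≠ Q(0,5)–P(0,6)≠ P(0,6)–Q(1,6)≠  → 4/6 unlike.
Row 1: Q(1,0)–Q(2,0)= Q(1,2)–Q(1,3)= Q(1,6)–P(2,6)≠  → 1/3 unlike.
Row 2: Q(2,5)–P(2,6)≠ Q(2,5)–Q(3,5)= P(2,6)–Q(3,6)≠  → 2/3 unlike.
Row 3: Q(3,3)–Q(3,4)= Q(3,4)–Q(3,5)= Q(3,5)–Q(3,6)=  → 0/3 unlike.
Total adjacent occupied pairs: 15; unlike-type pairs: 7.
7/15 is already in lowest terms.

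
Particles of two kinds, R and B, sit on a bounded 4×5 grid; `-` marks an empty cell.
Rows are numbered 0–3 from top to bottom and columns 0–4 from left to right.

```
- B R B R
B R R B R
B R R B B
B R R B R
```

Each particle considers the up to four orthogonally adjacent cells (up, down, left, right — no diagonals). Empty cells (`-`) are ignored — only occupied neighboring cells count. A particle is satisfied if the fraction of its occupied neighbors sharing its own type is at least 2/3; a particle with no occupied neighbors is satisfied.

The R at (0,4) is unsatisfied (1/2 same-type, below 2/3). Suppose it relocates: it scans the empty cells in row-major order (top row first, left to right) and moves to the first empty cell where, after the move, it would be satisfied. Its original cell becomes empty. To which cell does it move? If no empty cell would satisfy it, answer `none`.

Vacating (0,4). Empty cells in order:
  (0,0): 0/2 same-type → still unsatisfied.

none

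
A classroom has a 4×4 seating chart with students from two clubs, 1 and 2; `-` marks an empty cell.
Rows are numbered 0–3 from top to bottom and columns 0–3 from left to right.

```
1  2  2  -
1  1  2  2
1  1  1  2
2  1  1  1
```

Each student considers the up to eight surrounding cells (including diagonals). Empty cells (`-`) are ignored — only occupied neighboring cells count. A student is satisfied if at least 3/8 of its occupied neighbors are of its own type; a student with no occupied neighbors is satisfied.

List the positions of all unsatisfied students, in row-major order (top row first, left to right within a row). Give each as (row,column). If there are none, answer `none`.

(0,0)1 2/3 ok
(0,1)2 2/5 ok
(0,2)2 3/4 ok
(1,0)1 4/5 ok
(1,1)1 5/8 ok
(1,2)2 4/7 ok
(1,3)2 3/4 ok
(2,0)1 4/5 ok
(2,1)1 6/8 ok
(2,2)1 5/8 ok
(2,3)2 2/5 ok
(3,0)2 0/3 unhappy
(3,1)1 4/5 ok
(3,2)1 4/5 ok
(3,3)1 2/3 ok

(3,0)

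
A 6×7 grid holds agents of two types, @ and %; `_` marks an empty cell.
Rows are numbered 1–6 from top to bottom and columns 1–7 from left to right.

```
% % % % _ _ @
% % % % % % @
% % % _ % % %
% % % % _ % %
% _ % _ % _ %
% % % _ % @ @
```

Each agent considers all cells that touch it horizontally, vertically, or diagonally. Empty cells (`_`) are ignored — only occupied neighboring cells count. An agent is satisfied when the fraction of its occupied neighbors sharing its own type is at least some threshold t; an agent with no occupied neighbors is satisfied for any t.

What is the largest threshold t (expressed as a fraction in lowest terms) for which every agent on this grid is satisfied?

1/4

Row 1: (1,1)% 3/3 · (1,2)% 5/5 · (1,3)% 5/5 · (1,4)% 4/4 · (1,7)@ 1/2
Row 2: (2,1)% 5/5 · (2,2)% 8/8 · (2,3)% 7/7 · (2,4)% 6/6 · (2,5)% 5/5 · (2,6)% 4/6 · (2,7)@ 1/4
Row 3: (3,1)% 5/5 · (3,2)% 8/8 · (3,3)% 7/7 · (3,5)% 6/6 · (3,6)% 6/7 · (3,7)% 4/5
Row 4: (4,1)% 4/4 · (4,2)% 7/7 · (4,3)% 5/5 · (4,4)% 5/5 · (4,6)% 6/6 · (4,7)% 4/4
Row 5: (5,1)% 4/4 · (5,3)% 5/5 · (5,5)% 3/4 · (5,7)% 2/4
Row 6: (6,1)% 2/2 · (6,2)% 4/4 · (6,3)% 2/2 · (6,5)% 1/2 · (6,6)@ 1/4 · (6,7)@ 1/2
The smallest same-type fraction is 1/4 at (2,7), which reduces to 1/4. Any threshold above that leaves this agent unsatisfied.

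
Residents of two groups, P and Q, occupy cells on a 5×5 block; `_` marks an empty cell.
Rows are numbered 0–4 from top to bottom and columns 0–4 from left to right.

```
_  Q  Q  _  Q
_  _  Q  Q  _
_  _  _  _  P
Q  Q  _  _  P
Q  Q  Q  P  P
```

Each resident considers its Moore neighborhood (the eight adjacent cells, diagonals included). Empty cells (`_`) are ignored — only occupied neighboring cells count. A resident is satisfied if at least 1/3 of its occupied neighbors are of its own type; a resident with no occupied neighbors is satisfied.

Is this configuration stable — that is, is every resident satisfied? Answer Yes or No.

Yes

Row 0: (0,1)Q 2/2 ✓ · (0,2)Q 3/3 ✓ · (0,4)Q 1/1 ✓
Row 1: (1,2)Q 3/3 ✓ · (1,3)Q 3/4 ✓
Row 2: (2,4)P 1/2 ✓
Row 3: (3,0)Q 3/3 ✓ · (3,1)Q 4/4 ✓ · (3,4)P 3/3 ✓
Row 4: (4,0)Q 3/3 ✓ · (4,1)Q 4/4 ✓ · (4,2)Q 2/3 ✓ · (4,3)P 2/3 ✓ · (4,4)P 2/2 ✓
All meet the threshold, so the configuration is stable.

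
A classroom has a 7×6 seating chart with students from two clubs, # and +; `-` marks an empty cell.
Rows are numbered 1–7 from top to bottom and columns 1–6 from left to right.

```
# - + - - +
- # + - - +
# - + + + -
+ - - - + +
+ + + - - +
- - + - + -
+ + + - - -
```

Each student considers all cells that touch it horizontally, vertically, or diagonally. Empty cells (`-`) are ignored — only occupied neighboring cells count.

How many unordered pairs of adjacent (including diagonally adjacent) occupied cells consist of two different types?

4

Scan each occupied cell's neighbors to the right and below (and the two forward diagonals) so each pair is counted once.
Row 1: #(1,1)–#(2,2)= +(1,3)–+(2,3)= +(1,3)–#(2,2)≠ +(1,6)–+(2,6)=  → 1/4 unlike.
Row 2: #(2,2)–+(2,3)≠ #(2,2)–+(3,3)≠ #(2,2)–#(3,1)= +(2,3)–+(3,3)= +(2,3)–+(3,4)= +(2,6)–+(3,5)=  → 2/6 unlike.
Row 3: #(3,1)–+(4,1)≠ +(3,3)–+(3,4)= +(3,4)–+(3,5)= +(3,4)–+(4,5)= +(3,5)–+(4,5)= +(3,5)–+(4,6)=  → 1/6 unlike.
Row 4: +(4,1)–+(5,1)= +(4,1)–+(5,2)= +(4,5)–+(4,6)= +(4,5)–+(5,6)= +(4,6)–+(5,6)=  → 0/5 unlike.
Row 5: +(5,1)–+(5,2)= +(5,2)–+(5,3)= +(5,2)–+(6,3)= +(5,3)–+(6,3)= +(5,6)–+(6,5)=  → 0/5 unlike.
Row 6: +(6,3)–+(7,3)= +(6,3)–+(7,2)=  → 0/2 unlike.
Row 7: +(7,1)–+(7,2)= +(7,2)–+(7,3)=  → 0/2 unlike.
Total adjacent occupied pairs: 30; unlike-type pairs: 4.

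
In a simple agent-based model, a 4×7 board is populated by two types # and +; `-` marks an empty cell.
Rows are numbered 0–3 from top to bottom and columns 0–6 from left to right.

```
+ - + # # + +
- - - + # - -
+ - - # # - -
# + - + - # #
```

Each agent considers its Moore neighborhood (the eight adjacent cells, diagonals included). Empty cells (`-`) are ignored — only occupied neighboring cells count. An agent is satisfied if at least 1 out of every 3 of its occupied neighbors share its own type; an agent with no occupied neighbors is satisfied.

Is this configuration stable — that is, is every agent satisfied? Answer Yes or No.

No

Row 0: (0,0)+ 0/0 satisfied · (0,2)+ 1/2 satisfied · (0,3)# 2/4 satisfied · (0,4)# 2/4 satisfied · (0,5)+ 1/3 satisfied · (0,6)+ 1/1 satisfied
Row 1: (1,3)+ 1/6 not · (1,4)# 4/6 satisfied
Row 2: (2,0)+ 1/2 satisfied · (2,3)# 2/4 satisfied · (2,4)# 3/5 satisfied
Row 3: (3,0)# 0/2 not · (3,1)+ 1/2 satisfied · (3,3)+ 0/2 not · (3,5)# 2/2 satisfied · (3,6)# 1/1 satisfied
For instance (1,3) has only 1/6 same-type neighbors, below 1/3.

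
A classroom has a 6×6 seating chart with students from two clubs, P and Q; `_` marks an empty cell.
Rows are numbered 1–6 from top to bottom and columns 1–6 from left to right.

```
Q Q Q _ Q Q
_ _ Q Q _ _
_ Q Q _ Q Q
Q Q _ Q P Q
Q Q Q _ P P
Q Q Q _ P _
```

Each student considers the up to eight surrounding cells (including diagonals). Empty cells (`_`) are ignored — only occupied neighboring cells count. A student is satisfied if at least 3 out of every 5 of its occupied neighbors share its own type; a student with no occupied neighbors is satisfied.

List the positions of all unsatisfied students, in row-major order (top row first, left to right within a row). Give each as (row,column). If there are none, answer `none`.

(4,5), (4,6)

(1,1)Q 1/1 ✓
(1,2)Q 3/3 ✓
(1,3)Q 3/3 ✓
(1,5)Q 2/2 ✓
(1,6)Q 1/1 ✓
(2,3)Q 5/5 ✓
(2,4)Q 5/5 ✓
(3,2)Q 4/4 ✓
(3,3)Q 5/5 ✓
(3,5)Q 4/5 ✓
(3,6)Q 2/3 ✓
(4,1)Q 4/4 ✓
(4,2)Q 6/6 ✓
(4,4)Q 3/5 ✓
(4,5)P 2/6 ✗
(4,6)Q 2/5 ✗
(5,1)Q 5/5 ✓
(5,2)Q 7/7 ✓
(5,3)Q 5/5 ✓
(5,5)P 3/5 ✓
(5,6)P 3/4 ✓
(6,1)Q 3/3 ✓
(6,2)Q 5/5 ✓
(6,3)Q 3/3 ✓
(6,5)P 2/2 ✓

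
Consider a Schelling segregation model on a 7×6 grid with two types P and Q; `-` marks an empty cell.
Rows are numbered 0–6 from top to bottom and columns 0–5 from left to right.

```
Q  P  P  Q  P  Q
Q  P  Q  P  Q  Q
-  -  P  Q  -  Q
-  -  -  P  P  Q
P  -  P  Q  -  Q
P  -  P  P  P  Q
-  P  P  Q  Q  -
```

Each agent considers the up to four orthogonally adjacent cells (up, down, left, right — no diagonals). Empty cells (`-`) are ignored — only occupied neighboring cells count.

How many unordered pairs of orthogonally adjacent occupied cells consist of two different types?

Scan each occupied cell's neighbors to the right and below so each pair is counted once.
From row 0: 7 unlike of 11 pairs (running 7/11).
From row 1: 6 unlike of 8 pairs (running 13/19).
From row 2: 2 unlike of 3 pairs (running 15/22).
From row 3: 2 unlike of 4 pairs (running 17/26).
From row 4: 2 unlike of 5 pairs (running 19/31).
From row 5: 3 unlike of 6 pairs (running 22/37).
From row 6: 1 unlike of 3 pairs (running 23/40).
Total adjacent occupied pairs: 40; unlike-type pairs: 23.

23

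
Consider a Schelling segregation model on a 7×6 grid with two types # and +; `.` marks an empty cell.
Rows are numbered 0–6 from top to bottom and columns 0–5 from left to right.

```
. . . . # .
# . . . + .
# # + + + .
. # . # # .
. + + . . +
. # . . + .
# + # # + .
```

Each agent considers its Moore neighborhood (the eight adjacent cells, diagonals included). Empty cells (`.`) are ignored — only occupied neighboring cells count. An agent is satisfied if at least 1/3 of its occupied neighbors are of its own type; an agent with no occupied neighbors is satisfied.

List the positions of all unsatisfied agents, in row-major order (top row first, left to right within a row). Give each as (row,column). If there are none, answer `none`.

(0,4), (2,2), (3,3), (3,4), (4,2), (6,1)

(0,4)# 0/1 unhappy
(1,0)# 2/2 ok
(1,4)+ 2/3 ok
(2,0)# 3/3 ok
(2,1)# 3/4 ok
(2,2)+ 1/4 unhappy
(2,3)+ 3/5 ok
(2,4)+ 2/4 ok
(3,1)# 2/5 ok
(3,3)# 1/5 unhappy
(3,4)# 1/4 unhappy
(4,1)+ 1/3 ok
(4,2)+ 1/4 unhappy
(4,5)+ 1/2 ok
(5,1)# 2/5 ok
(5,4)+ 2/3 ok
(6,0)# 1/2 ok
(6,1)+ 0/3 unhappy
(6,2)# 2/3 ok
(6,3)# 1/3 ok
(6,4)+ 1/2 ok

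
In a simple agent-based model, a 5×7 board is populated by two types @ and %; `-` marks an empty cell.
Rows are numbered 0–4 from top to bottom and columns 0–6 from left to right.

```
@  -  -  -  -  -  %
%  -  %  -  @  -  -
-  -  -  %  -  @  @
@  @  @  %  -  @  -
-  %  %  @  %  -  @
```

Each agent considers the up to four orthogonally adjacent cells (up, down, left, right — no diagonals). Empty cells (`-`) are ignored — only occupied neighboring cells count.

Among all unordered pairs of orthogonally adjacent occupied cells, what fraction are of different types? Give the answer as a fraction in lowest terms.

Scan each occupied cell's neighbors to the right and below so each pair is counted once.
From row 0: 1 unlike of 1 pairs (running 1/1).
From row 2: 0 unlike of 3 pairs (running 1/4).
From row 3: 4 unlike of 6 pairs (running 5/10).
From row 4: 2 unlike of 3 pairs (running 7/13).
Total adjacent occupied pairs: 13; unlike-type pairs: 7.
7/13 is already in lowest terms.

7/13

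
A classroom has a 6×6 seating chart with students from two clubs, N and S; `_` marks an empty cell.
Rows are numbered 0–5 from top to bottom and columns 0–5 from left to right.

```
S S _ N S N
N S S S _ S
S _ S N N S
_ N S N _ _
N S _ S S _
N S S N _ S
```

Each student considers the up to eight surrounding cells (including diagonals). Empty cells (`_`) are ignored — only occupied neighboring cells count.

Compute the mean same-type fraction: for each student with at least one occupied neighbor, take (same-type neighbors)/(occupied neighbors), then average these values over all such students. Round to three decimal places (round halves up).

0.454

(0,0)S 2/3
(0,1)S 3/4
(0,3)N 0/3
(0,4)S 2/4
(0,5)N 0/2
(1,0)N 0/4
(1,1)S 5/6
(1,2)S 4/6
(1,3)S 3/6
(1,5)S 2/4
(2,0)S 1/3
(2,2)S 4/7
(2,3)N 2/6
(2,4)N 2/5
(2,5)S 1/2
(3,1)N 1/5
(3,2)S 3/6
(3,3)N 2/6
(4,0)N 2/4
(4,1)S 3/6
(4,3)S 3/5
(4,4)S 2/4
(5,0)N 1/3
(5,1)S 2/4
(5,2)S 3/4
(5,3)N 0/3
(5,5)S 1/1
Sum over 27 students: 2/3 + 3/4 + 0/3 + 2/4 + 0/2 + 0/4 + 5/6 + 4/6 + 3/6 + 2/4 + 1/3 + 4/7 + 2/6 + 2/5 + 1/2 + 1/5 + 3/6 + 2/6 + 2/4 + 3/6 + 3/5 + 2/4 + 1/3 + 2/4 + 3/4 + 0/3 + 1/1 = 859/70; mean = 859/70 ÷ 27 = 859/1890 = 0.454497… → 0.454.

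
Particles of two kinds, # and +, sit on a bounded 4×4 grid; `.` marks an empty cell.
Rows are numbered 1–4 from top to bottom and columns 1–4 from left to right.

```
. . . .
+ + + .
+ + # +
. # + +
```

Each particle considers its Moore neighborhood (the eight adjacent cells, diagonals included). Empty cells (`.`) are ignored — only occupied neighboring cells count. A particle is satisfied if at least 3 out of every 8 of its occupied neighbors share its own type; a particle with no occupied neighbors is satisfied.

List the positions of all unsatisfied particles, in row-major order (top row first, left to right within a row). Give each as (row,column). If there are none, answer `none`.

(3,3), (4,2)

(2,1)+ 3/3 ok
(2,2)+ 4/5 ok
(2,3)+ 3/4 ok
(3,1)+ 3/4 ok
(3,2)+ 5/7 ok
(3,3)# 1/7 unhappy
(3,4)+ 3/4 ok
(4,2)# 1/4 unhappy
(4,3)+ 3/5 ok
(4,4)+ 2/3 ok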